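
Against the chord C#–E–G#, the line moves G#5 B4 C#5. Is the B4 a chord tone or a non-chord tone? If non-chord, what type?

Non-chord tone — an appoggiatura.

The harmony at that moment is C# minor triad (C#, E, G#); B4 is not a chord tone.
It is approached by leap down from G#5 and left by step up to C#5.
Leap in, step out — an appoggiatura.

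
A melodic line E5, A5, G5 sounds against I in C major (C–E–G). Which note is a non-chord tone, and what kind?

A5 is an appoggiatura.

The harmony at that moment is C major triad (C, E, G); A5 is not a chord tone.
It is approached by leap up from E5 and left by step down to G5.
Leap in, step out — an appoggiatura.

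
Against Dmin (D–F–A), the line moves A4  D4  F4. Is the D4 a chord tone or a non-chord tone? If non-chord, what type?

Chord tone (the root of D minor triad).

D minor triad contains D, F, A; D is the root, so it is a chord tone.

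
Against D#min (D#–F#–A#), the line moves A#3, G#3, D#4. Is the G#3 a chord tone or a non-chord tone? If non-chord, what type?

The harmony at that moment is D# minor triad (D#, F#, A#); G#3 is not a chord tone.
It is approached by step down from A#3 and left by leap up to D#4.
Step in, leap out — an escape tone.

Non-chord tone — an escape tone.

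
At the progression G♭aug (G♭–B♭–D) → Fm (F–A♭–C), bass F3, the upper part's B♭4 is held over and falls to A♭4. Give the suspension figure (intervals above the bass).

At the second chord the bass is F3. The suspended B♭4 lies a fourth above the bass; after resolving down by step to A♭4, the interval above the bass becomes a third.
Suspension figures are named by those two intervals: 4–3.

4–3 suspension.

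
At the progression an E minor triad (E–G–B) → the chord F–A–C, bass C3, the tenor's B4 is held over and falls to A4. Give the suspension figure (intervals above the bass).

7–6 suspension.

At the second chord the bass is C3. The suspended B4 lies a seventh above the bass; after resolving down by step to A4, the interval above the bass becomes a sixth.
Suspension figures are named by those two intervals: 7–6.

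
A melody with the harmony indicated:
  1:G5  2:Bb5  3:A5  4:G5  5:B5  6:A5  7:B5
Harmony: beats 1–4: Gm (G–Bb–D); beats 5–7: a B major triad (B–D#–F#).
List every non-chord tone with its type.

A5 (beat 3) — passing tone; A5 (beat 6) — neighbor tone.

The harmony at that moment is G minor triad (G, Bb, D); A5 is not a chord tone.
It is approached by step down from Bb5 and left by step down to G5.
Step in, step out in the same direction — a passing tone.
The harmony at that moment is B major triad (B, D#, F#); A5 is not a chord tone.
It is approached by step down from B5 and left by step up to B5.
Step away and step back to the same note — a neighbor tone (lower neighbor).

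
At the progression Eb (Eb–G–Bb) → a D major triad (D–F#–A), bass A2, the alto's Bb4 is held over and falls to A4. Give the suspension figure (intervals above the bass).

9–8 suspension.

At the second chord the bass is A2. The suspended Bb4 lies a ninth above the bass; after resolving down by step to A4, the interval above the bass becomes an octave.
Suspension figures are named by those two intervals: 9–8.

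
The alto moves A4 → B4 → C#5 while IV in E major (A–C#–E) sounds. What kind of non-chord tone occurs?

B4 is a passing tone.

The harmony at that moment is A major triad (A, C#, E); B4 is not a chord tone.
It is approached by step up from A4 and left by step up to C#5.
Step in, step out in the same direction — a passing tone.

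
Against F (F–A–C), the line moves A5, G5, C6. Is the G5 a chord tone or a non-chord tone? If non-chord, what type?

Non-chord tone — an escape tone.

The harmony at that moment is F major triad (F, A, C); G5 is not a chord tone.
It is approached by step down from A5 and left by leap up to C6.
Step in, leap out — an escape tone.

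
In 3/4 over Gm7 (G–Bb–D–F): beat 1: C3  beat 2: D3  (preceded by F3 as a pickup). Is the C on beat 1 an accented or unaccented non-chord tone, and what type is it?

Accented appoggiatura.

The harmony at that moment is G minor seventh chord (G, Bb, D, F); C3 is not a chord tone.
It is approached by leap down from F3 and left by step up to D3.
Leap in, step out — an appoggiatura.
It falls on the downbeat, so it is accented.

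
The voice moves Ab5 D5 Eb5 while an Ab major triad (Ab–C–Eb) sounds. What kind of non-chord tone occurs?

The harmony at that moment is Ab major triad (Ab, C, Eb); D5 is not a chord tone.
It is approached by leap down from Ab5 and left by step up to Eb5.
Leap in, step out — an appoggiatura.

D5 is an appoggiatura.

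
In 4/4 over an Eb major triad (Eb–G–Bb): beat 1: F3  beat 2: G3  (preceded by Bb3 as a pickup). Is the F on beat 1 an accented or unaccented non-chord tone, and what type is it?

The harmony at that moment is Eb major triad (Eb, G, Bb); F3 is not a chord tone.
It is approached by leap down from Bb3 and left by step up to G3.
Leap in, step out — an appoggiatura.
It falls on the downbeat, so it is accented.

Accented appoggiatura.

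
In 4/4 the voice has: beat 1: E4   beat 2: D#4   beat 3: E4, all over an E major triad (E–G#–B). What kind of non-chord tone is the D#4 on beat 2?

Lower neighbor tone.

The harmony at that moment is E major triad (E, G#, B); D#4 is not a chord tone.
It is approached by step down from E4 and left by step up to E4.
Step away and step back to the same note — a neighbor tone (lower neighbor).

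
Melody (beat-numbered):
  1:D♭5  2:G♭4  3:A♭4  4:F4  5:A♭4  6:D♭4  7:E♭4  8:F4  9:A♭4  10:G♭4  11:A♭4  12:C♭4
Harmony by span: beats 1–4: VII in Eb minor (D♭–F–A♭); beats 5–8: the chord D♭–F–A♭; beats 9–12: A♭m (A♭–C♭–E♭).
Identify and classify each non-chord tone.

The harmony at that moment is D♭ major triad (D♭, F, A♭); G♭4 is not a chord tone.
It is approached by leap down from D♭5 and left by step up to A♭4.
Leap in, step out — an appoggiatura.
The harmony at that moment is D♭ major triad (D♭, F, A♭); E♭4 is not a chord tone.
It is approached by step up from D♭4 and left by step up to F4.
Step in, step out in the same direction — a passing tone.
The harmony at that moment is A♭ minor triad (A♭, C♭, E♭); G♭4 is not a chord tone.
It is approached by step down from A♭4 and left by step up to A♭4.
Step away and step back to the same note — a neighbor tone (lower neighbor).

G♭4 (beat 2) — appoggiatura; E♭4 (beat 7) — passing tone; G♭4 (beat 10) — neighbor tone.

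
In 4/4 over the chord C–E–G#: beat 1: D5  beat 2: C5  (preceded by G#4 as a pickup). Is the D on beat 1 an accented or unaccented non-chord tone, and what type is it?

The harmony at that moment is C augmented triad (C, E, G#); D5 is not a chord tone.
It is approached by leap up from G#4 and left by step down to C5.
Leap in, step out — an appoggiatura.
It falls on the downbeat, so it is accented.

Accented appoggiatura.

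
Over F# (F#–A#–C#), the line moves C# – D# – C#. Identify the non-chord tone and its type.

D# is a neighbor tone.

The harmony at that moment is F# major triad (F#, A#, C#); D# is not a chord tone.
It is approached by step up from C# and left by step down to C#.
Step away and step back to the same note — a neighbor tone (upper neighbor).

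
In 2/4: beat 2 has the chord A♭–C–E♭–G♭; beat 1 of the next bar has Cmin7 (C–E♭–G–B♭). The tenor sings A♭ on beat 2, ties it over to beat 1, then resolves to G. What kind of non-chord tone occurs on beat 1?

Suspension.

The harmony at that moment is C minor seventh chord (C, E♭, G, B♭); A♭ is not a chord tone.
It is held over (the same pitch as the preceding A♭) and left by step down to G.
Held over from the previous chord and resolving down by step — a suspension.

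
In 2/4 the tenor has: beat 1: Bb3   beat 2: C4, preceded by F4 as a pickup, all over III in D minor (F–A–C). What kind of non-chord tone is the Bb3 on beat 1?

Appoggiatura.

The harmony at that moment is F major triad (F, A, C); Bb3 is not a chord tone.
It is approached by leap down from F4 and left by step up to C4.
Leap in, step out, metrically accented — an appoggiatura.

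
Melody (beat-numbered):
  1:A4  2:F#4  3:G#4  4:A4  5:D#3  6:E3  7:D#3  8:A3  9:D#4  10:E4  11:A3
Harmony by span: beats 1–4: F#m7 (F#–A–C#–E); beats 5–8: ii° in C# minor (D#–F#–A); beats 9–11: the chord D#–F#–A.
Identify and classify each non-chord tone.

The harmony at that moment is F# minor seventh chord (F#, A, C#, E); G#4 is not a chord tone.
It is approached by step up from F#4 and left by step up to A4.
Step in, step out in the same direction — a passing tone.
The harmony at that moment is D# diminished triad (D#, F#, A); E3 is not a chord tone.
It is approached by step up from D#3 and left by step down to D#3.
Step away and step back to the same note — a neighbor tone (upper neighbor).
The harmony at that moment is D# diminished triad (D#, F#, A); E4 is not a chord tone.
It is approached by step up from D#4 and left by leap down to A3.
Step in, leap out — an escape tone.

G#4 (beat 3) — passing tone; E3 (beat 6) — neighbor tone; E4 (beat 10) — escape tone.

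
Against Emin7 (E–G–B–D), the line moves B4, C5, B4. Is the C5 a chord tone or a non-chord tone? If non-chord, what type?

Non-chord tone — a neighbor tone.

The harmony at that moment is E minor seventh chord (E, G, B, D); C5 is not a chord tone.
It is approached by step up from B4 and left by step down to B4.
Step away and step back to the same note — a neighbor tone (upper neighbor).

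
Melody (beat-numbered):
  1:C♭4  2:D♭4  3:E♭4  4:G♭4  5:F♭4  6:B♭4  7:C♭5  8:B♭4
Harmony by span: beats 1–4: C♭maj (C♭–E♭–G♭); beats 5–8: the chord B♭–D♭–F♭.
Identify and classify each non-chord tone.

The harmony at that moment is C♭ major triad (C♭, E♭, G♭); D♭4 is not a chord tone.
It is approached by step up from C♭4 and left by step up to E♭4.
Step in, step out in the same direction — a passing tone.
The harmony at that moment is B♭ diminished triad (B♭, D♭, F♭); C♭5 is not a chord tone.
It is approached by step up from B♭4 and left by step down to B♭4.
Step away and step back to the same note — a neighbor tone (upper neighbor).

D♭4 (beat 2) — passing tone; C♭5 (beat 7) — neighbor tone.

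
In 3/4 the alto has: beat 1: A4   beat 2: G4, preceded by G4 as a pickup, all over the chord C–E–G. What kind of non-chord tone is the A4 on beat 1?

Upper neighbor tone.

The harmony at that moment is C major triad (C, E, G); A4 is not a chord tone.
It is approached by step up from G4 and left by step down to G4.
Step away and step back to the same note — a neighbor tone (upper neighbor).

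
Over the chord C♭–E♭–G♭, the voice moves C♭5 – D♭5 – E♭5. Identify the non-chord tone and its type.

D♭5 is a passing tone.

The harmony at that moment is C♭ major triad (C♭, E♭, G♭); D♭5 is not a chord tone.
It is approached by step up from C♭5 and left by step up to E♭5.
Step in, step out in the same direction — a passing tone.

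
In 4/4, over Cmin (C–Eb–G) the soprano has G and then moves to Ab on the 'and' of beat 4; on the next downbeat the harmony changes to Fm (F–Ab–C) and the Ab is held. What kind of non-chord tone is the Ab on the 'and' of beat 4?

The harmony at that moment is C minor triad (C, Eb, G); Ab is not a chord tone.
It is approached by step up from G and then sustained as the same pitch into the next harmony.
Arriving early and becoming a chord tone when the harmony changes — an anticipation.

Anticipation.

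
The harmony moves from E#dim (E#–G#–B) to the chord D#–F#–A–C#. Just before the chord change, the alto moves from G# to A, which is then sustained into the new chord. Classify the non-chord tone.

The harmony at that moment is E# diminished triad (E#, G#, B); A is not a chord tone.
It is approached by step up from G# and then sustained as the same pitch into the next harmony.
Arriving early and becoming a chord tone when the harmony changes — an anticipation.

A is an anticipation.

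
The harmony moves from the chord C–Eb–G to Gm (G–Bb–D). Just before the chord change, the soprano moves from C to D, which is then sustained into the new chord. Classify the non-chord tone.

D is an anticipation.

The harmony at that moment is C minor triad (C, Eb, G); D is not a chord tone.
It is approached by step up from C and then sustained as the same pitch into the next harmony.
Arriving early and becoming a chord tone when the harmony changes — an anticipation.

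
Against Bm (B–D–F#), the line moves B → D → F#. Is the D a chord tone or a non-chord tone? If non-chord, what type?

Chord tone (the third of B minor triad).

B minor triad contains B, D, F#; D is the third, so it is a chord tone.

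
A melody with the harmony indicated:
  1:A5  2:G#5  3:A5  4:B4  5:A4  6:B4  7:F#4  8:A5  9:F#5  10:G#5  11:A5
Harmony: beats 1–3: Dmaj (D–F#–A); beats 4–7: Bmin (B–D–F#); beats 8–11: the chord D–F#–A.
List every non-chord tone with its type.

The harmony at that moment is D major triad (D, F#, A); G#5 is not a chord tone.
It is approached by step down from A5 and left by step up to A5.
Step away and step back to the same note — a neighbor tone (lower neighbor).
The harmony at that moment is B minor triad (B, D, F#); A4 is not a chord tone.
It is approached by step down from B4 and left by step up to B4.
Step away and step back to the same note — a neighbor tone (lower neighbor).
The harmony at that moment is D major triad (D, F#, A); G#5 is not a chord tone.
It is approached by step up from F#5 and left by step up to A5.
Step in, step out in the same direction — a passing tone.

G#5 (beat 2) — neighbor tone; A4 (beat 5) — neighbor tone; G#5 (beat 10) — passing tone.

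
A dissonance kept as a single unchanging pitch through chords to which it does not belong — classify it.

Pedal tone.

Approach: none. Departure: none — a single pitch is sustained while the chords change around it, passing through harmonies that do not contain it.
No melodic motion at all; the dissonance is created entirely by the moving harmonies against the stationary note — a pedal tone (pedal point).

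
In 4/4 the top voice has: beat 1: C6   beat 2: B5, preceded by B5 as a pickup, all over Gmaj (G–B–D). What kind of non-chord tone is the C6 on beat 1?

The harmony at that moment is G major triad (G, B, D); C6 is not a chord tone.
It is approached by step up from B5 and left by step down to B5.
Step away and step back to the same note — a neighbor tone (upper neighbor).

Upper neighbor tone.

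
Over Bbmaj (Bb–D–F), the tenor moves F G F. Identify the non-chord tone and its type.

G is a neighbor tone.

The harmony at that moment is Bb major triad (Bb, D, F); G is not a chord tone.
It is approached by step up from F and left by step down to F.
Step away and step back to the same note — a neighbor tone (upper neighbor).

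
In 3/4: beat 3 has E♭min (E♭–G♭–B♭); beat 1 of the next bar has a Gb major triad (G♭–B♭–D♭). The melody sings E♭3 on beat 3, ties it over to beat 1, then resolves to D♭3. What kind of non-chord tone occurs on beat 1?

The harmony at that moment is G♭ major triad (G♭, B♭, D♭); E♭3 is not a chord tone.
It is held over (the same pitch as the preceding E♭3) and left by step down to D♭3.
Held over from the previous chord and resolving down by step — a suspension.

Suspension.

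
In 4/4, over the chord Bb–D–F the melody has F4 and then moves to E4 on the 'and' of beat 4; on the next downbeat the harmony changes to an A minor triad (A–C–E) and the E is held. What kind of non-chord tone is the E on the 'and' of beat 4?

Anticipation.

The harmony at that moment is Bb major triad (Bb, D, F); E4 is not a chord tone.
It is approached by step down from F4 and then sustained as the same pitch into the next harmony.
Arriving early and becoming a chord tone when the harmony changes — an anticipation.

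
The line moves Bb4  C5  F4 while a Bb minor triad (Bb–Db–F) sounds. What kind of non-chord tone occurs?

The harmony at that moment is Bb minor triad (Bb, Db, F); C5 is not a chord tone.
It is approached by step up from Bb4 and left by leap down to F4.
Step in, leap out — an escape tone.

C5 is an escape tone.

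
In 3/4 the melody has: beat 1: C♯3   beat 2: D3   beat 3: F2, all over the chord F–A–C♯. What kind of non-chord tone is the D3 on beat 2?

Escape tone.

The harmony at that moment is F augmented triad (F, A, C♯); D3 is not a chord tone.
It is approached by step up from C♯3 and left by leap down to F2.
Step in, leap out, on a weak beat — an escape tone.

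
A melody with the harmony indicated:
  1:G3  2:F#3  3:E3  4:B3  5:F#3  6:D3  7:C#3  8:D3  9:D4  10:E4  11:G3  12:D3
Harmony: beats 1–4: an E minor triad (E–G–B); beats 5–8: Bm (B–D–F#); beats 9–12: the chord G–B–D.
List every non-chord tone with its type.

The harmony at that moment is E minor triad (E, G, B); F#3 is not a chord tone.
It is approached by step down from G3 and left by step down to E3.
Step in, step out in the same direction — a passing tone.
The harmony at that moment is B minor triad (B, D, F#); C#3 is not a chord tone.
It is approached by step down from D3 and left by step up to D3.
Step away and step back to the same note — a neighbor tone (lower neighbor).
The harmony at that moment is G major triad (G, B, D); E4 is not a chord tone.
It is approached by step up from D4 and left by leap down to G3.
Step in, leap out — an escape tone.

F#3 (beat 2) — passing tone; C#3 (beat 7) — neighbor tone; E4 (beat 10) — escape tone.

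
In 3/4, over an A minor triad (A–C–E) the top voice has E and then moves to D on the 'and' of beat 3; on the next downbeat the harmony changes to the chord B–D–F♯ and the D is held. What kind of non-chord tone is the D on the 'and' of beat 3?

The harmony at that moment is A minor triad (A, C, E); D is not a chord tone.
It is approached by step down from E and then sustained as the same pitch into the next harmony.
Arriving early and becoming a chord tone when the harmony changes — an anticipation.

Anticipation.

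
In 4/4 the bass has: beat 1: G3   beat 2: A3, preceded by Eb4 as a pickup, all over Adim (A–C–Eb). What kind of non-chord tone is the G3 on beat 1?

The harmony at that moment is A diminished triad (A, C, Eb); G3 is not a chord tone.
It is approached by leap down from Eb4 and left by step up to A3.
Leap in, step out, metrically accented — an appoggiatura.

Appoggiatura.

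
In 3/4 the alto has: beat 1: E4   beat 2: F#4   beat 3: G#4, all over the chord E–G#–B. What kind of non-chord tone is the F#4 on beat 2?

The harmony at that moment is E major triad (E, G#, B); F#4 is not a chord tone.
It is approached by step up from E4 and left by step up to G#4.
Step in, step out in the same direction — a passing tone.

Passing tone.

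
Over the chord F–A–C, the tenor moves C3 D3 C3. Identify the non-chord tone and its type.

The harmony at that moment is F major triad (F, A, C); D3 is not a chord tone.
It is approached by step up from C3 and left by step down to C3.
Step away and step back to the same note — a neighbor tone (upper neighbor).

D3 is a neighbor tone.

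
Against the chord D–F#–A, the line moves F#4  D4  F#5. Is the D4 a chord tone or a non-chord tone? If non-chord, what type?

Chord tone (the root of D major triad).

D major triad contains D, F#, A; D is the root, so it is a chord tone.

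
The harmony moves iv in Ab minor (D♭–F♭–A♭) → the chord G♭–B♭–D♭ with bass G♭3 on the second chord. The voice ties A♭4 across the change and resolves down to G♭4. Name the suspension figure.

9–8 suspension.

At the second chord the bass is G♭3. The suspended A♭4 lies a ninth above the bass; after resolving down by step to G♭4, the interval above the bass becomes an octave.
Suspension figures are named by those two intervals: 9–8.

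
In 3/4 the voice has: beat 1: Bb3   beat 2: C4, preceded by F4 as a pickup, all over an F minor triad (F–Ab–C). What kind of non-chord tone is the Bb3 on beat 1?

The harmony at that moment is F minor triad (F, Ab, C); Bb3 is not a chord tone.
It is approached by leap down from F4 and left by step up to C4.
Leap in, step out, metrically accented — an appoggiatura.

Appoggiatura.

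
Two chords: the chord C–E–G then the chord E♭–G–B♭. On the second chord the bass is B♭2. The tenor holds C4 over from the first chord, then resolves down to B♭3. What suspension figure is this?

At the second chord the bass is B♭2. The suspended C4 lies a ninth above the bass; after resolving down by step to B♭3, the interval above the bass becomes an octave.
Suspension figures are named by those two intervals: 9–8.

9–8 suspension.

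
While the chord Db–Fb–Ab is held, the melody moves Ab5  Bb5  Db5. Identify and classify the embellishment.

The harmony at that moment is Db minor triad (Db, Fb, Ab); Bb5 is not a chord tone.
It is approached by step up from Ab5 and left by leap down to Db5.
Step in, leap out — an escape tone.

Bb5 is an escape tone.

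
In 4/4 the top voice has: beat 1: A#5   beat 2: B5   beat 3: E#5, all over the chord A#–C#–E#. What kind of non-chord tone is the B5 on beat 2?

Escape tone.

The harmony at that moment is A# minor triad (A#, C#, E#); B5 is not a chord tone.
It is approached by step up from A#5 and left by leap down to E#5.
Step in, leap out, on a weak beat — an escape tone.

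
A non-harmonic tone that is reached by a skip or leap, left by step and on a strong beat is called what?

Approach: by leap. Departure: by step. Metric position: strong.
Leap in, step out, in a metrically strong position — an appoggiatura. (It is the mirror image of the escape tone, which steps in and leaps out from a weak position.)

Appoggiatura.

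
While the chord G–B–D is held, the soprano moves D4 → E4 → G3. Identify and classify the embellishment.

The harmony at that moment is G major triad (G, B, D); E4 is not a chord tone.
It is approached by step up from D4 and left by leap down to G3.
Step in, leap out — an escape tone.

E4 is an escape tone.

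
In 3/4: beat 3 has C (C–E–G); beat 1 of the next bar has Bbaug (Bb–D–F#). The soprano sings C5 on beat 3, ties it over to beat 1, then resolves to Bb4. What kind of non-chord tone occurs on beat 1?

Suspension.

The harmony at that moment is Bb augmented triad (Bb, D, F#); C5 is not a chord tone.
It is held over (the same pitch as the preceding C5) and left by step down to Bb4.
Held over from the previous chord and resolving down by step — a suspension.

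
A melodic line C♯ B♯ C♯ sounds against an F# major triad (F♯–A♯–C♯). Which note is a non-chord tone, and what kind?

B♯ is a neighbor tone.

The harmony at that moment is F♯ major triad (F♯, A♯, C♯); B♯ is not a chord tone.
It is approached by step down from C♯ and left by step up to C♯.
Step away and step back to the same note — a neighbor tone (lower neighbor).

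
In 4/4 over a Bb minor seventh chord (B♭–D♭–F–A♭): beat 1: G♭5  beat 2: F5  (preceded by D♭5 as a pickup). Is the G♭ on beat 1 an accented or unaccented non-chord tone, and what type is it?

Accented appoggiatura.

The harmony at that moment is B♭ minor seventh chord (B♭, D♭, F, A♭); G♭5 is not a chord tone.
It is approached by leap up from D♭5 and left by step down to F5.
Leap in, step out — an appoggiatura.
It falls on the downbeat, so it is accented.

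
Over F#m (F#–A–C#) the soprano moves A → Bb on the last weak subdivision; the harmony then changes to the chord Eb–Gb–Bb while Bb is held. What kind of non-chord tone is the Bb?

Bb is an anticipation.

The harmony at that moment is F# minor triad (F#, A, C#); Bb is not a chord tone.
It is approached by step up from A and then sustained as the same pitch into the next harmony.
Arriving early and becoming a chord tone when the harmony changes — an anticipation.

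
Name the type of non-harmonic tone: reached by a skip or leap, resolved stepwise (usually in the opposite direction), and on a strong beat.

Appoggiatura.

Approach: by leap. Departure: by step. Metric position: strong.
Leap in, step out, in a metrically strong position — an appoggiatura. (It is the mirror image of the escape tone, which steps in and leaps out from a weak position.)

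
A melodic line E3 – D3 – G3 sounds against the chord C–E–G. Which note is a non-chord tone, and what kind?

D3 is an escape tone.

The harmony at that moment is C major triad (C, E, G); D3 is not a chord tone.
It is approached by step down from E3 and left by leap up to G3.
Step in, leap out — an escape tone.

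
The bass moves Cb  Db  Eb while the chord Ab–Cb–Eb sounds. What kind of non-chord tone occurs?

The harmony at that moment is Ab minor triad (Ab, Cb, Eb); Db is not a chord tone.
It is approached by step up from Cb and left by step up to Eb.
Step in, step out in the same direction — a passing tone.

Db is a passing tone.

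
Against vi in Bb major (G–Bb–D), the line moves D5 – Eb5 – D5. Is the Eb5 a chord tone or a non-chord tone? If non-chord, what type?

Non-chord tone — a neighbor tone.

The harmony at that moment is G minor triad (G, Bb, D); Eb5 is not a chord tone.
It is approached by step up from D5 and left by step down to D5.
Step away and step back to the same note — a neighbor tone (upper neighbor).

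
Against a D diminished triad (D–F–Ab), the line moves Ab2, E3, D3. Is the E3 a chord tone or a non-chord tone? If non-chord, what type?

The harmony at that moment is D diminished triad (D, F, Ab); E3 is not a chord tone.
It is approached by leap up from Ab2 and left by step down to D3.
Leap in, step out — an appoggiatura.

Non-chord tone — an appoggiatura.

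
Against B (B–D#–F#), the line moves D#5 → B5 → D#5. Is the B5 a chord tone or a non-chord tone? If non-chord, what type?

Chord tone (the root of B major triad).

B major triad contains B, D#, F#; B is the root, so it is a chord tone.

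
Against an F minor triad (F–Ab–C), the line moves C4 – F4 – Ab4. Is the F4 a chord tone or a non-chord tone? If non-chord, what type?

Chord tone (the root of F minor triad).

F minor triad contains F, Ab, C; F is the root, so it is a chord tone.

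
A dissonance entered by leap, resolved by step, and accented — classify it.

Appoggiatura.

Approach: by leap. Departure: by step. Metric position: strong.
Leap in, step out, in a metrically strong position — an appoggiatura. (It is the mirror image of the escape tone, which steps in and leaps out from a weak position.)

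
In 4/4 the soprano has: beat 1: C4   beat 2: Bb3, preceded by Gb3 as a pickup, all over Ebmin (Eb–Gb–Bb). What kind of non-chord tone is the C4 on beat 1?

Appoggiatura.

The harmony at that moment is Eb minor triad (Eb, Gb, Bb); C4 is not a chord tone.
It is approached by leap up from Gb3 and left by step down to Bb3.
Leap in, step out, metrically accented — an appoggiatura.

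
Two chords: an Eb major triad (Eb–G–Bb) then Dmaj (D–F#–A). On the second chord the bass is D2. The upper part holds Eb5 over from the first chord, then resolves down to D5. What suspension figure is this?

9–8 suspension.

At the second chord the bass is D2. The suspended Eb5 lies a ninth above the bass; after resolving down by step to D5, the interval above the bass becomes an octave.
Suspension figures are named by those two intervals: 9–8.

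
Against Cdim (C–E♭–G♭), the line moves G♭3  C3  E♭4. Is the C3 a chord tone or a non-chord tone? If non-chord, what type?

C diminished triad contains C, E♭, G♭; C is the root, so it is a chord tone.

Chord tone (the root of C diminished triad).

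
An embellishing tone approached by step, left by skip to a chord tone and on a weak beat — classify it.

Approach: by step. Departure: by leap. Metric position: weak.
Step in, leap out, from a weak position — an escape tone (échappée). (It is the mirror image of the appoggiatura, which leaps in and steps out on a strong beat.)

Escape tone.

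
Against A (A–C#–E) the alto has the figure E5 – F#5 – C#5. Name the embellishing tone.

The harmony at that moment is A major triad (A, C#, E); F#5 is not a chord tone.
It is approached by step up from E5 and left by leap down to C#5.
Step in, leap out — an escape tone.

F#5 is an escape tone.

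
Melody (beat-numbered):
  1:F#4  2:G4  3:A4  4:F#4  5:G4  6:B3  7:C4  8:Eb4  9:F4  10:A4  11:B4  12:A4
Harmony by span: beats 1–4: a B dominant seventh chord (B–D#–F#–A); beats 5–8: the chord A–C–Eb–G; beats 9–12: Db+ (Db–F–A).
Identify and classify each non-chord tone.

The harmony at that moment is B dominant seventh chord (B, D#, F#, A); G4 is not a chord tone.
It is approached by step up from F#4 and left by step up to A4.
Step in, step out in the same direction — a passing tone.
The harmony at that moment is A half-diminished seventh chord (A, C, Eb, G); B3 is not a chord tone.
It is approached by leap down from G4 and left by step up to C4.
Leap in, step out — an appoggiatura.
The harmony at that moment is Db augmented triad (Db, F, A); B4 is not a chord tone.
It is approached by step up from A4 and left by step down to A4.
Step away and step back to the same note — a neighbor tone (upper neighbor).

G4 (beat 2) — passing tone; B3 (beat 6) — appoggiatura; B4 (beat 11) — neighbor tone.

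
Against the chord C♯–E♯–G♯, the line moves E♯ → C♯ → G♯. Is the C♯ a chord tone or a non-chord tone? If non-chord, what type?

C# major triad contains C♯, E♯, G♯; C♯ is the root, so it is a chord tone.

Chord tone (the root of C# major triad).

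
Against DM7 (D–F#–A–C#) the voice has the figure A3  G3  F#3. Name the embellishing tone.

The harmony at that moment is D major seventh chord (D, F#, A, C#); G3 is not a chord tone.
It is approached by step down from A3 and left by step down to F#3.
Step in, step out in the same direction — a passing tone.

G3 is a passing tone.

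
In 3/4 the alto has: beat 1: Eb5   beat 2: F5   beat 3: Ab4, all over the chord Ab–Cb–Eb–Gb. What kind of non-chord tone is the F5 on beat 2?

Escape tone.

The harmony at that moment is Ab minor seventh chord (Ab, Cb, Eb, Gb); F5 is not a chord tone.
It is approached by step up from Eb5 and left by leap down to Ab4.
Step in, leap out, on a weak beat — an escape tone.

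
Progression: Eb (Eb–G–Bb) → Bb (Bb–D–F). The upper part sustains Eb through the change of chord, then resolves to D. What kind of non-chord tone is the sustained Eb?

Eb is a suspension.

The harmony at that moment is Bb major triad (Bb, D, F); Eb is not a chord tone.
It is held over (the same pitch as the preceding Eb) and left by step down to D.
Held over from the previous chord and resolving down by step — a suspension.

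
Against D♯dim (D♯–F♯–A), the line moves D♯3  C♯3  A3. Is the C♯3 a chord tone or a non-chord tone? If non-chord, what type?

The harmony at that moment is D♯ diminished triad (D♯, F♯, A); C♯3 is not a chord tone.
It is approached by step down from D♯3 and left by leap up to A3.
Step in, leap out — an escape tone.

Non-chord tone — an escape tone.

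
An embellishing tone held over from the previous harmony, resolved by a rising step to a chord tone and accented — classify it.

Retardation.

Approach: by preparation — the pitch is first a chord tone, then held (tied or repeated) while the harmony changes under it. Departure: up by step. Metric position: strong.
A prepared dissonance that resolves upward by step — a retardation. (The same figure resolving downward would be a suspension.)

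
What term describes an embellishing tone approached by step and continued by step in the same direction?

Passing tone.

Approach: by step. Departure: by step, continuing in the same direction.
Stepwise on both sides with no change of direction means the note fills in the space between two different chord tones — a passing tone. (Had it turned back to its starting note it would be a neighbor tone instead.)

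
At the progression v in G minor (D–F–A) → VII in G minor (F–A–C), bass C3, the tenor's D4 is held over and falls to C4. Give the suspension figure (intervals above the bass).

At the second chord the bass is C3. The suspended D4 lies a ninth above the bass; after resolving down by step to C4, the interval above the bass becomes an octave.
Suspension figures are named by those two intervals: 9–8.

9–8 suspension.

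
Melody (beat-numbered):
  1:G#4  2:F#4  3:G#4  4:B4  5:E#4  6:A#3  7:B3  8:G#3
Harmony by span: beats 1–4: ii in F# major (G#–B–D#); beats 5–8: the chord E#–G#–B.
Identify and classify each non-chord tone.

The harmony at that moment is G# minor triad (G#, B, D#); F#4 is not a chord tone.
It is approached by step down from G#4 and left by step up to G#4.
Step away and step back to the same note — a neighbor tone (lower neighbor).
The harmony at that moment is E# diminished triad (E#, G#, B); A#3 is not a chord tone.
It is approached by leap down from E#4 and left by step up to B3.
Leap in, step out — an appoggiatura.

F#4 (beat 2) — neighbor tone; A#3 (beat 6) — appoggiatura.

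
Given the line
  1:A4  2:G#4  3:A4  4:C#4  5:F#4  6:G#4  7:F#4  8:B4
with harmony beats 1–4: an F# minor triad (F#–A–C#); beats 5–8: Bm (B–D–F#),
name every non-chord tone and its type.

The harmony at that moment is F# minor triad (F#, A, C#); G#4 is not a chord tone.
It is approached by step down from A4 and left by step up to A4.
Step away and step back to the same note — a neighbor tone (lower neighbor).
The harmony at that moment is B minor triad (B, D, F#); G#4 is not a chord tone.
It is approached by step up from F#4 and left by step down to F#4.
Step away and step back to the same note — a neighbor tone (upper neighbor).

G#4 (beat 2) — neighbor tone; G#4 (beat 6) — neighbor tone.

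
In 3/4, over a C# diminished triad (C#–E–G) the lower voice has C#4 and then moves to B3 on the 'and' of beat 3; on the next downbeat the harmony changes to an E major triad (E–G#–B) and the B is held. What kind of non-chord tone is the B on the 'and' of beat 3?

Anticipation.

The harmony at that moment is C# diminished triad (C#, E, G); B3 is not a chord tone.
It is approached by step down from C#4 and then sustained as the same pitch into the next harmony.
Arriving early and becoming a chord tone when the harmony changes — an anticipation.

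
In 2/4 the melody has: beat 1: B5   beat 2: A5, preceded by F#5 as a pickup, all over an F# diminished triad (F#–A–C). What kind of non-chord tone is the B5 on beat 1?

The harmony at that moment is F# diminished triad (F#, A, C); B5 is not a chord tone.
It is approached by leap up from F#5 and left by step down to A5.
Leap in, step out, metrically accented — an appoggiatura.

Appoggiatura.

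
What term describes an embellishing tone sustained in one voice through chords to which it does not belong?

Pedal tone.

Approach: none. Departure: none — a single pitch is sustained while the chords change around it, passing through harmonies that do not contain it.
No melodic motion at all; the dissonance is created entirely by the moving harmonies against the stationary note — a pedal tone (pedal point).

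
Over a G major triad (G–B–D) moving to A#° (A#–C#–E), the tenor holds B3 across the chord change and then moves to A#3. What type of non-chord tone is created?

B3 is a suspension.

The harmony at that moment is A# diminished triad (A#, C#, E); B3 is not a chord tone.
It is held over (the same pitch as the preceding B3) and left by step down to A#3.
Held over from the previous chord and resolving down by step — a suspension.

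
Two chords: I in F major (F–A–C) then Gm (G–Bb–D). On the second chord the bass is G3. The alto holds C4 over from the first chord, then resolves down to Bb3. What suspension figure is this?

4–3 suspension.

At the second chord the bass is G3. The suspended C4 lies a fourth above the bass; after resolving down by step to Bb3, the interval above the bass becomes a third.
Suspension figures are named by those two intervals: 4–3.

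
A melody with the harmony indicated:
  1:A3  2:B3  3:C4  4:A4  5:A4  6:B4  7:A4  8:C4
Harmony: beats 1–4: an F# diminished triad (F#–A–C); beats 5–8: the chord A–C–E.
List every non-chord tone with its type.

B3 (beat 2) — passing tone; B4 (beat 6) — neighbor tone.

The harmony at that moment is F# diminished triad (F#, A, C); B3 is not a chord tone.
It is approached by step up from A3 and left by step up to C4.
Step in, step out in the same direction — a passing tone.
The harmony at that moment is A minor triad (A, C, E); B4 is not a chord tone.
It is approached by step up from A4 and left by step down to A4.
Step away and step back to the same note — a neighbor tone (upper neighbor).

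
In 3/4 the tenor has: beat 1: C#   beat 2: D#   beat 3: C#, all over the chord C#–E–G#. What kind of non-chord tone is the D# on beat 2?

Upper neighbor tone.

The harmony at that moment is C# minor triad (C#, E, G#); D# is not a chord tone.
It is approached by step up from C# and left by step down to C#.
Step away and step back to the same note — a neighbor tone (upper neighbor).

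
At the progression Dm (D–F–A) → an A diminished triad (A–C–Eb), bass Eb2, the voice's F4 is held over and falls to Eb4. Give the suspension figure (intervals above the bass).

9–8 suspension.

At the second chord the bass is Eb2. The suspended F4 lies a ninth above the bass; after resolving down by step to Eb4, the interval above the bass becomes an octave.
Suspension figures are named by those two intervals: 9–8.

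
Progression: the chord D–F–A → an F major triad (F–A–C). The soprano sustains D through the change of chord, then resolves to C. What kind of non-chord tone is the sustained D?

D is a suspension.

The harmony at that moment is F major triad (F, A, C); D is not a chord tone.
It is held over (the same pitch as the preceding D) and left by step down to C.
Held over from the previous chord and resolving down by step — a suspension.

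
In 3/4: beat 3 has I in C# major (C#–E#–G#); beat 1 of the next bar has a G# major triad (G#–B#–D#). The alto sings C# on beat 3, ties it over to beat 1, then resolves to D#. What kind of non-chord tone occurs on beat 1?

The harmony at that moment is G# major triad (G#, B#, D#); C# is not a chord tone.
It is held over (the same pitch as the preceding C#) and left by step up to D#.
Held over from the previous chord and resolving up by step — a retardation.

Retardation.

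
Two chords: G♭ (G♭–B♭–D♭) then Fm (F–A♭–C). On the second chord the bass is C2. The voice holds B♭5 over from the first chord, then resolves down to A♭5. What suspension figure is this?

7–6 suspension.

At the second chord the bass is C2. The suspended B♭5 lies a seventh above the bass; after resolving down by step to A♭5, the interval above the bass becomes a sixth.
Suspension figures are named by those two intervals: 7–6.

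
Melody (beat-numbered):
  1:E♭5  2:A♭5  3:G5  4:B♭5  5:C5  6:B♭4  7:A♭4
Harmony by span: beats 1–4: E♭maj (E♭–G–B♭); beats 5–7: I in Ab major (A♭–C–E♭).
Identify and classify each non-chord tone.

A♭5 (beat 2) — appoggiatura; B♭4 (beat 6) — passing tone.

The harmony at that moment is E♭ major triad (E♭, G, B♭); A♭5 is not a chord tone.
It is approached by leap up from E♭5 and left by step down to G5.
Leap in, step out — an appoggiatura.
The harmony at that moment is A♭ major triad (A♭, C, E♭); B♭4 is not a chord tone.
It is approached by step down from C5 and left by step down to A♭4.
Step in, step out in the same direction — a passing tone.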